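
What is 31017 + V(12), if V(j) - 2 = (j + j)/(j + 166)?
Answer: 2760703/89 ≈ 31019.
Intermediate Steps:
V(j) = 2 + 2*j/(166 + j) (V(j) = 2 + (j + j)/(j + 166) = 2 + (2*j)/(166 + j) = 2 + 2*j/(166 + j))
31017 + V(12) = 31017 + 4*(83 + 12)/(166 + 12) = 31017 + 4*95/178 = 31017 + 4*(1/178)*95 = 31017 + 190/89 = 2760703/89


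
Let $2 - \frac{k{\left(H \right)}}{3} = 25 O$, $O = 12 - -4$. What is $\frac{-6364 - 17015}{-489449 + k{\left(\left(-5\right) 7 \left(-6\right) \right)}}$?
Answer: $\frac{23379}{490643} \approx 0.04765$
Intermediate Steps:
$O = 16$ ($O = 12 + 4 = 16$)
$k{\left(H \right)} = -1194$ ($k{\left(H \right)} = 6 - 3 \cdot 25 \cdot 16 = 6 - 1200 = -1194$)
$\frac{-6364 - 17015}{-489449 + k{\left(\left(-5\right) 7 \left(-6\right) \right)}} = \frac{-6364 - 17015}{-489449 - 1194} = - \frac{23379}{-490643} = \left(-23379\right) \left(- \frac{1}{490643}\right) = \frac{23379}{490643}$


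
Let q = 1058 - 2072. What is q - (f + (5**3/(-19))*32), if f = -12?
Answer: -15038/19 ≈ -791.47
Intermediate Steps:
q = -1014
q - (f + (5**3/(-19))*32) = -1014 - (-12 + (5**3/(-19))*32) = -1014 - (-12 + (125*(-1/19))*32) = -1014 - (-12 - 125/19*32) = -1014 - (-12 - 4000/19) = -1014 - 1*(-4228/19) = -1014 + 4228/19 = -15038/19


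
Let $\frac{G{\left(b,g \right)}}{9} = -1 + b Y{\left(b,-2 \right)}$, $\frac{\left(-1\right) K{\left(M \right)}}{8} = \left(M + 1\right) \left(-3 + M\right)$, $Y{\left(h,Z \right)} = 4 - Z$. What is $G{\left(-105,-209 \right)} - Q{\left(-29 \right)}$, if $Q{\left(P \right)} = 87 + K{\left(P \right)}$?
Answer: $1402$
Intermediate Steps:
$K{\left(M \right)} = - 8 \left(1 + M\right) \left(-3 + M\right)$ ($K{\left(M \right)} = - 8 \left(M + 1\right) \left(-3 + M\right) = - 8 \left(1 + M\right) \left(-3 + M\right)$)
$G{\left(b,g \right)} = -9 + 54 b$ ($G{\left(b,g \right)} = 9 \left(-1 + b \left(4 - -2\right)\right) = 9 \left(-1 + b \left(4 + 2\right)\right) = 9 \left(-1 + b 6\right) = 9 \left(-1 + 6 b\right) = -9 + 54 b$)
$Q{\left(P \right)} = 111 - 8 P^{2} + 16 P$ ($Q{\left(P \right)} = 87 + \left(24 - 8 P^{2} + 16 P\right) = 111 - 8 P^{2} + 16 P$)
$G{\left(-105,-209 \right)} - Q{\left(-29 \right)} = \left(-9 + 54 \left(-105\right)\right) - \left(111 - 8 \left(-29\right)^{2} + 16 \left(-29\right)\right) = \left(-9 - 5670\right) - \left(111 - 6728 - 464\right) = -5679 - \left(111 - 6728 - 464\right) = -5679 - -7081 = -5679 + 7081 = 1402$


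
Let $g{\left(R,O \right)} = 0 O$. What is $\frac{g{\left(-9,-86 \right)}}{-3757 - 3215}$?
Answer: $0$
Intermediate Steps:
$g{\left(R,O \right)} = 0$
$\frac{g{\left(-9,-86 \right)}}{-3757 - 3215} = \frac{0}{-3757 - 3215} = \frac{0}{-6972} = 0 \left(- \frac{1}{6972}\right) = 0$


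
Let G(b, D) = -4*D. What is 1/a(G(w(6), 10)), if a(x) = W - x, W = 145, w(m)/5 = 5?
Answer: 1/185 ≈ 0.0054054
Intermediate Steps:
w(m) = 25 (w(m) = 5*5 = 25)
a(x) = 145 - x
1/a(G(w(6), 10)) = 1/(145 - (-4)*10) = 1/(145 - 1*(-40)) = 1/(145 + 40) = 1/185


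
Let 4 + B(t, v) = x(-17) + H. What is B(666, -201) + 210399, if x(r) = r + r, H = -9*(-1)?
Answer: 210370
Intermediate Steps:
H = 9
x(r) = 2*r
B(t, v) = -29 (B(t, v) = -4 + (2*(-17) + 9) = -4 + (-34 + 9) = -4 - 25 = -29)
B(666, -201) + 210399 = -29 + 210399 = 210370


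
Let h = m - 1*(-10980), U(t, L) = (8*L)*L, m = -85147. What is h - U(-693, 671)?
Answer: -3676095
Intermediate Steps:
U(t, L) = 8*L²
h = -74167 (h = -85147 - 1*(-10980) = -85147 + 10980 = -74167)
h - U(-693, 671) = -74167 - 8*671² = -74167 - 8*450241 = -74167 - 1*3601928 = -74167 - 3601928 = -3676095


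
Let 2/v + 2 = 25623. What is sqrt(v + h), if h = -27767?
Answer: I*sqrt(18227248392405)/25621 ≈ 166.63*I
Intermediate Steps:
v = 2/25621 (v = 2/(-2 + 25623) = 2/25621 ≈ 7.8061e-5)
sqrt(v + h) = sqrt(2/25621 - 27767) = sqrt(-711418305/25621) = I*sqrt(18227248392405)/25621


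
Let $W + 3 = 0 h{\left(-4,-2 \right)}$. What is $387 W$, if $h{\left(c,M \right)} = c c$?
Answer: $-1161$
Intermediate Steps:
$h{\left(c,M \right)} = c^{2}$
$W = -3$ ($W = -3 + 0 \left(-4\right)^{2} = -3 + 0 \cdot 16 = -3 + 0 = -3$)
$387 W = 387 \left(-3\right) = -1161$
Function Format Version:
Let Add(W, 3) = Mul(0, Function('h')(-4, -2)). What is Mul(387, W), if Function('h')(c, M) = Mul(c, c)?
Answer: -1161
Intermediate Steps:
Function('h')(c, M) = Pow(c, 2)
W = -3 (W = Add(-3, Mul(0, Pow(-4, 2))) = Add(-3, Mul(0, 16)) = Add(-3, 0) = -3)
Mul(387, W) = Mul(387, -3) = -1161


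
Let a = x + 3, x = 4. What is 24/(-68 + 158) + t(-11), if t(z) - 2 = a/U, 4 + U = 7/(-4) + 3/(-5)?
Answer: 2218/1905 ≈ 1.1643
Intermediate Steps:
a = 7 (a = 4 + 3 = 7)
U = -127/20 (U = -4 + (7/(-4) + 3/(-5)) = -4 + (7*(-¼) + 3*(-⅕)) = -4 + (-7/4 - ⅗) = -4 - 47/20 = -127/20 ≈ -6.3500)
t(z) = 114/127 (t(z) = 2 + 7/(-127/20) = 2 + 7*(-20/127) = 2 - 140/127 = 114/127)
24/(-68 + 158) + t(-11) = 24/(-68 + 158) + 114/127 = 24/90 + 114/127 = (1/90)*24 + 114/127 = 4/15 + 114/127 = 2218/1905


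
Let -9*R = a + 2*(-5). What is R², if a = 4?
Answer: 4/9 ≈ 0.44444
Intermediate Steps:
R = ⅔ (R = -(4 + 2*(-5))/9 = -(4 - 10)/9 = -⅑*(-6) = ⅔ ≈ 0.66667)
R² = (⅔)² = 4/9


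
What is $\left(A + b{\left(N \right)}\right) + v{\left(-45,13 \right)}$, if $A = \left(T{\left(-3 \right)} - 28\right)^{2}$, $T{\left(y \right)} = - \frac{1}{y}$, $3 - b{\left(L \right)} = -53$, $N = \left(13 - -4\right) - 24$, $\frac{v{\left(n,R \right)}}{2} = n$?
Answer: $\frac{6583}{9} \approx 731.44$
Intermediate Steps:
$v{\left(n,R \right)} = 2 n$
$N = -7$ ($N = \left(13 + 4\right) - 24 = 17 - 24 = -7$)
$b{\left(L \right)} = 56$ ($b{\left(L \right)} = 3 - -53 = 3 + 53 = 56$)
$A = \frac{6889}{9}$ ($A = \left(- \frac{1}{-3} - 28\right)^{2} = \left(\left(-1\right) \left(- \frac{1}{3}\right) - 28\right)^{2} = \left(\frac{1}{3} - 28\right)^{2} = \left(- \frac{83}{3}\right)^{2} = \frac{6889}{9} \approx 765.44$)
$\left(A + b{\left(N \right)}\right) + v{\left(-45,13 \right)} = \left(\frac{6889}{9} + 56\right) + 2 \left(-45\right) = \frac{7393}{9} - 90 = \frac{6583}{9}$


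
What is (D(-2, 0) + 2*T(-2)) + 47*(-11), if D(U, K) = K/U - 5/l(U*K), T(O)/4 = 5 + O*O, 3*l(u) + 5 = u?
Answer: -442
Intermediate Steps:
l(u) = -5/3 + u/3
T(O) = 20 + 4*O**2 (T(O) = 4*(5 + O*O) = 4*(5 + O**2) = 20 + 4*O**2)
D(U, K) = -5/(-5/3 + K*U/3) + K/U (D(U, K) = K/U - 5/(-5/3 + (U*K)/3) = K/U - 5/(-5/3 + (K*U)/3) = K/U - 5/(-5/3 + K*U/3) = -5/(-5/3 + K*U/3) + K/U)
(D(-2, 0) + 2*T(-2)) + 47*(-11) = ((-15*(-2) + 0*(-5 + 0*(-2)))/((-2)*(-5 + 0*(-2))) + 2*(20 + 4*(-2)**2)) + 47*(-11) = (-(30 + 0*(-5 + 0))/(2*(-5 + 0)) + 2*(20 + 4*4)) - 517 = (-1/2*(30 + 0*(-5))/(-5) + 2*(20 + 16)) - 517 = (-1/2*(-1/5)*(30 + 0) + 2*36) - 517 = (-1/2*(-1/5)*30 + 72) - 517 = (3 + 72) - 517 = 75 - 517 = -442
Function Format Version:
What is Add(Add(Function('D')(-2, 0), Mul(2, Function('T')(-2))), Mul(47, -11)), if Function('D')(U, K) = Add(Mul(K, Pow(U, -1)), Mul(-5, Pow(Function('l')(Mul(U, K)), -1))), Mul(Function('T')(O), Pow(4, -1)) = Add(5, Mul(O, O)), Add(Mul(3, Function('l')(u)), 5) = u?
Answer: -442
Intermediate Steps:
Function('l')(u) = Add(Rational(-5, 3), Mul(Rational(1, 3), u))
Function('T')(O) = Add(20, Mul(4, Pow(O, 2))) (Function('T')(O) = Mul(4, Add(5, Mul(O, O))) = Mul(4, Add(5, Pow(O, 2))) = Add(20, Mul(4, Pow(O, 2))))
Function('D')(U, K) = Add(Mul(-5, Pow(Add(Rational(-5, 3), Mul(Rational(1, 3), K, U)), -1)), Mul(K, Pow(U, -1))) (Function('D')(U, K) = Add(Mul(K, Pow(U, -1)), Mul(-5, Pow(Add(Rational(-5, 3), Mul(Rational(1, 3), Mul(U, K))), -1))) = Add(Mul(K, Pow(U, -1)), Mul(-5, Pow(Add(Rational(-5, 3), Mul(Rational(1, 3), Mul(K, U))), -1))) = Add(Mul(K, Pow(U, -1)), Mul(-5, Pow(Add(Rational(-5, 3), Mul(Rational(1, 3), K, U)), -1))) = Add(Mul(-5, Pow(Add(Rational(-5, 3), Mul(Rational(1, 3), K, U)), -1)), Mul(K, Pow(U, -1))))
Add(Add(Function('D')(-2, 0), Mul(2, Function('T')(-2))), Mul(47, -11)) = Add(Add(Mul(Pow(-2, -1), Pow(Add(-5, Mul(0, -2)), -1), Add(Mul(-15, -2), Mul(0, Add(-5, Mul(0, -2))))), Mul(2, Add(20, Mul(4, Pow(-2, 2))))), Mul(47, -11)) = Add(Add(Mul(Rational(-1, 2), Pow(Add(-5, 0), -1), Add(30, Mul(0, Add(-5, 0)))), Mul(2, Add(20, Mul(4, 4)))), -517) = Add(Add(Mul(Rational(-1, 2), Pow(-5, -1), Add(30, Mul(0, -5))), Mul(2, Add(20, 16))), -517) = Add(Add(Mul(Rational(-1, 2), Rational(-1, 5), Add(30, 0)), Mul(2, 36)), -517) = Add(Add(Mul(Rational(-1, 2), Rational(-1, 5), 30), 72), -517) = Add(Add(3, 72), -517) = Add(75, -517) = -442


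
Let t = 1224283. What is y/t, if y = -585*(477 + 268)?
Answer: -435825/1224283 ≈ -0.35598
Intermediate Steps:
y = -435825 (y = -585*745 = -435825)
y/t = -435825/1224283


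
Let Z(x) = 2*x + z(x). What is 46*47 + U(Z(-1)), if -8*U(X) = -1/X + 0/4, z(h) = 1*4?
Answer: 34593/16 ≈ 2162.1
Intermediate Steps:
z(h) = 4
Z(x) = 4 + 2*x (Z(x) = 2*x + 4 = 4 + 2*x)
U(X) = 1/(8*X) (U(X) = -(-1/X + 0/4)/8 = -(-1/X + 0*(¼))/8 = -(-1/X + 0)/8 = -(-1)/(8*X) = 1/(8*X))
46*47 + U(Z(-1)) = 46*47 + 1/(8*(4 + 2*(-1))) = 2162 + 1/(8*(4 - 2)) = 2162 + (⅛)/2 = 2162 + (⅛)*(½) = 2162 + 1/16 = 34593/16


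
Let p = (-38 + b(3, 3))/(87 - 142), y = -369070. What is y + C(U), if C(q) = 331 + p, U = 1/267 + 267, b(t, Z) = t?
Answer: -4056122/11 ≈ -3.6874e+5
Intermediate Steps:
U = 71290/267 (U = 1/267 + 267 = 71290/267 ≈ 267.00)
p = 7/11 (p = (-38 + 3)/(87 - 142) = -35/(-55) = -35*(-1/55) = 7/11 ≈ 0.63636)
C(q) = 3648/11 (C(q) = 331 + 7/11 = 3648/11)
y + C(U) = -369070 + 3648/11 = -4056122/11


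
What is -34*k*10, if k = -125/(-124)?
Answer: -10625/31 ≈ -342.74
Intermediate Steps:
k = 125/124 (k = -125*(-1/124) = 125/124 ≈ 1.0081)
-34*k*10 = -34*125/124*10 = -2125/62*10 = -10625/31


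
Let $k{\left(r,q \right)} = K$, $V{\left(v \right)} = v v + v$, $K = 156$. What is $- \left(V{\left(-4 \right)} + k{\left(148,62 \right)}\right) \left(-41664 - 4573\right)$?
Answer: $7767816$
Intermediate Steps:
$V{\left(v \right)} = v + v^{2}$ ($V{\left(v \right)} = v^{2} + v = v + v^{2}$)
$k{\left(r,q \right)} = 156$
$- \left(V{\left(-4 \right)} + k{\left(148,62 \right)}\right) \left(-41664 - 4573\right) = - \left(- 4 \left(1 - 4\right) + 156\right) \left(-41664 - 4573\right) = - \left(\left(-4\right) \left(-3\right) + 156\right) \left(-46237\right) = - \left(12 + 156\right) \left(-46237\right) = - 168 \left(-46237\right) = \left(-1\right) \left(-7767816\right) = 7767816$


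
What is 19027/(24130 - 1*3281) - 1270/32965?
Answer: 120149365/137457457 ≈ 0.87408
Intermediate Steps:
19027/(24130 - 1*3281) - 1270/32965 = 19027/(24130 - 3281) - 1270*1/32965 = 19027/20849 - 254/6593 = 120149365/137457457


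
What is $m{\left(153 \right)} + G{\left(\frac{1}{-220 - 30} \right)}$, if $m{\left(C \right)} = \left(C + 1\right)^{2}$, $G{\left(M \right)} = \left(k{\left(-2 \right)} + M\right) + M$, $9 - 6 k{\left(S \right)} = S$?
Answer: $\frac{17788369}{750} \approx 23718.0$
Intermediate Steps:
$k{\left(S \right)} = \frac{3}{2} - \frac{S}{6}$
$G{\left(M \right)} = \frac{11}{6} + 2 M$ ($G{\left(M \right)} = \left(\left(\frac{3}{2} - - \frac{1}{3}\right) + M\right) + M = \left(\left(\frac{3}{2} + \frac{1}{3}\right) + M\right) + M = \left(\frac{11}{6} + M\right) + M = \frac{11}{6} + 2 M$)
$m{\left(C \right)} = \left(1 + C\right)^{2}$
$m{\left(153 \right)} + G{\left(\frac{1}{-220 - 30} \right)} = \left(1 + 153\right)^{2} + \left(\frac{11}{6} + \frac{2}{-220 - 30}\right) = 154^{2} + \left(\frac{11}{6} + \frac{2}{-250}\right) = 23716 + \left(\frac{11}{6} + 2 \left(- \frac{1}{250}\right)\right) = 23716 + \left(\frac{11}{6} - \frac{1}{125}\right) = 23716 + \frac{1369}{750} = \frac{17788369}{750}$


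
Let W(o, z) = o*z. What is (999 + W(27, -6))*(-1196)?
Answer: -1001052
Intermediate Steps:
(999 + W(27, -6))*(-1196) = (999 + 27*(-6))*(-1196) = (999 - 162)*(-1196) = 837*(-1196) = -1001052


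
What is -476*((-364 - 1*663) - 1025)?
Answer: 976752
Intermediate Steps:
-476*((-364 - 1*663) - 1025) = -476*((-364 - 663) - 1025) = -476*(-1027 - 1025) = -476*(-2052) = 976752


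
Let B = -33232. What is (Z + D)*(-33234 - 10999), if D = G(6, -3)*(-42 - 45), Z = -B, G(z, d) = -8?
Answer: -1500737224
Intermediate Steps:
Z = 33232 (Z = -1*(-33232) = 33232)
D = 696 (D = -8*(-42 - 45) = -8*(-87) = 696)
(Z + D)*(-33234 - 10999) = (33232 + 696)*(-33234 - 10999) = 33928*(-44233) = -1500737224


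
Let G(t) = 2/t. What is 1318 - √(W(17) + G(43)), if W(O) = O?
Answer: 1318 - √31519/43 ≈ 1313.9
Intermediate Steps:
1318 - √(W(17) + G(43)) = 1318 - √(17 + 2/43) = 1318 - √(733/43) = 1318 - √31519/43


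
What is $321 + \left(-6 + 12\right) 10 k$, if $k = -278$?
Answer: $-16359$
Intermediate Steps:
$321 + \left(-6 + 12\right) 10 k = 321 + \left(-6 + 12\right) 10 \left(-278\right) = 321 + 6 \cdot 10 \left(-278\right) = 321 + 60 \left(-278\right) = 321 - 16680 = -16359$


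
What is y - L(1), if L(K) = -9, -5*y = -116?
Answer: 161/5 ≈ 32.200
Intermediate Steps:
y = 116/5 (y = -⅕*(-116) = 116/5 ≈ 23.200)
y - L(1) = 116/5 - 1*(-9) = 116/5 + 9 = 161/5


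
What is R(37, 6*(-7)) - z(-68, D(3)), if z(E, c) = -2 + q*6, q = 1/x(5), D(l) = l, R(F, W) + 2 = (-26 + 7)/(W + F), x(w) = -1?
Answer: 49/5 ≈ 9.8000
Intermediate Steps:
R(F, W) = -2 - 19/(F + W) (R(F, W) = -2 + (-26 + 7)/(W + F) = -2 - 19/(F + W))
q = -1 (q = 1/(-1) = -1)
z(E, c) = -8 (z(E, c) = -2 - 1*6 = -2 - 6 = -8)
R(37, 6*(-7)) - z(-68, D(3)) = (-19 - 2*37 - 12*(-7))/(37 + 6*(-7)) - 1*(-8) = (-19 - 74 - 2*(-42))/(37 - 42) + 8 = (-19 - 74 + 84)/(-5) + 8 = -⅕*(-9) + 8 = 9/5 + 8 = 49/5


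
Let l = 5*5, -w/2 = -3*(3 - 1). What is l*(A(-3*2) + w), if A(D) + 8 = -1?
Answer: 75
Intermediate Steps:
A(D) = -9 (A(D) = -8 - 1 = -9)
w = 12 (w = -(-6)*(3 - 1) = -(-6)*2 = -2*(-6) = 12)
l = 25
l*(A(-3*2) + w) = 25*(-9 + 12) = 25*3 = 75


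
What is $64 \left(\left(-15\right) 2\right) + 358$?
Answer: $-1562$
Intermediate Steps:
$64 \left(\left(-15\right) 2\right) + 358 = 64 \left(-30\right) + 358 = -1920 + 358 = -1562$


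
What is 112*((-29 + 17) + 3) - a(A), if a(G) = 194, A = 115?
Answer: -1202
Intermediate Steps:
112*((-29 + 17) + 3) - a(A) = 112*((-29 + 17) + 3) - 1*194 = 112*(-12 + 3) - 194 = 112*(-9) - 194 = -1008 - 194 = -1202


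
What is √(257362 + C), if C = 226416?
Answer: √483778 ≈ 695.54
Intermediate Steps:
√(257362 + C) = √(257362 + 226416) = √483778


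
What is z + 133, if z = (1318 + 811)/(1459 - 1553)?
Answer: 10373/94 ≈ 110.35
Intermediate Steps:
z = -2129/94 (z = 2129/(-94) = 2129*(-1/94) = -2129/94 ≈ -22.649)
z + 133 = -2129/94 + 133 = 10373/94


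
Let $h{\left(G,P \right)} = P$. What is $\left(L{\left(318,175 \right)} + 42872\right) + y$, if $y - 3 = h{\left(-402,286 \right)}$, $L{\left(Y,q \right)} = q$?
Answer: $43336$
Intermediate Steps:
$y = 289$ ($y = 3 + 286 = 289$)
$\left(L{\left(318,175 \right)} + 42872\right) + y = \left(175 + 42872\right) + 289 = 43047 + 289 = 43336$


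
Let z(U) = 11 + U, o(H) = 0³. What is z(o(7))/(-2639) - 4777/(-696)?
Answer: 434443/63336 ≈ 6.8593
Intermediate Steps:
o(H) = 0
z(o(7))/(-2639) - 4777/(-696) = (11 + 0)/(-2639) - 4777/(-696) = 11*(-1/2639) - 4777*(-1/696) = -11/2639 + 4777/696 = 434443/63336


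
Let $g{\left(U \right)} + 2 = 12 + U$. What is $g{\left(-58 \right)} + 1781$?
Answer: $1733$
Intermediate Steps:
$g{\left(U \right)} = 10 + U$ ($g{\left(U \right)} = -2 + \left(12 + U\right) = 10 + U$)
$g{\left(-58 \right)} + 1781 = \left(10 - 58\right) + 1781 = -48 + 1781 = 1733$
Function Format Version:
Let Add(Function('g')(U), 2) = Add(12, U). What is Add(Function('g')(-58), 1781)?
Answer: 1733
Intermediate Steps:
Function('g')(U) = Add(10, U) (Function('g')(U) = Add(-2, Add(12, U)) = Add(10, U))
Add(Function('g')(-58), 1781) = Add(Add(10, -58), 1781) = Add(-48, 1781) = 1733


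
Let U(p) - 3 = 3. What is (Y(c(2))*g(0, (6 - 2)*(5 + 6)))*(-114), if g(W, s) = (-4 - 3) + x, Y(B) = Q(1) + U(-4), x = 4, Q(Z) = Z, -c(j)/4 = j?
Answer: 2394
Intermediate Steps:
c(j) = -4*j
U(p) = 6 (U(p) = 3 + 3 = 6)
Y(B) = 7 (Y(B) = 1 + 6 = 7)
g(W, s) = -3 (g(W, s) = (-4 - 3) + 4 = -7 + 4 = -3)
(Y(c(2))*g(0, (6 - 2)*(5 + 6)))*(-114) = (7*(-3))*(-114) = -21*(-114) = 2394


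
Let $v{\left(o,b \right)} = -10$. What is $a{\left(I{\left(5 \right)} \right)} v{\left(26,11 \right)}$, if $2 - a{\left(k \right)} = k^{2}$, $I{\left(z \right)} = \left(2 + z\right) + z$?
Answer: $1420$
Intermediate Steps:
$I{\left(z \right)} = 2 + 2 z$
$a{\left(k \right)} = 2 - k^{2}$
$a{\left(I{\left(5 \right)} \right)} v{\left(26,11 \right)} = \left(2 - \left(2 + 2 \cdot 5\right)^{2}\right) \left(-10\right) = \left(2 - \left(2 + 10\right)^{2}\right) \left(-10\right) = \left(2 - 12^{2}\right) \left(-10\right) = \left(2 - 144\right) \left(-10\right) = \left(-142\right) \left(-10\right) = 1420$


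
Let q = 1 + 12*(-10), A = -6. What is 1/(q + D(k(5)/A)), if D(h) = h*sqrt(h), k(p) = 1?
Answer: -25704/3058777 + 6*I*sqrt(6)/3058777 ≈ -0.0084034 + 4.8048e-6*I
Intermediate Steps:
D(h) = h**(3/2)
q = -119 (q = 1 - 120 = -119)
1/(q + D(k(5)/A)) = 1/(-119 + (1/(-6))**(3/2)) = 1/(-119 + (1*(-1/6))**(3/2)) = 1/(-119 + (-1/6)**(3/2)) = 1/(-119 - I*sqrt(6)/36)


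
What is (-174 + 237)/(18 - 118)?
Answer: -63/100 ≈ -0.63000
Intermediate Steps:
(-174 + 237)/(18 - 118) = 63/(-100) = 63*(-1/100) = -63/100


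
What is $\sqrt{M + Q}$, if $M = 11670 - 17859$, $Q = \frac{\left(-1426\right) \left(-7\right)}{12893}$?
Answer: $\frac{i \sqrt{1028665361935}}{12893} \approx 78.665 i$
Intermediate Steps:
$Q = \frac{9982}{12893}$ ($Q = 9982 \cdot \frac{1}{12893} = \frac{9982}{12893} \approx 0.77422$)
$M = -6189$
$\sqrt{M + Q} = \sqrt{-6189 + \frac{9982}{12893}} = \sqrt{- \frac{79784795}{12893}} = \frac{i \sqrt{1028665361935}}{12893}$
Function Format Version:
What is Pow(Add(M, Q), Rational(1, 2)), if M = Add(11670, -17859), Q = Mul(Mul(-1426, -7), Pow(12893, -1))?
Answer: Mul(Rational(1, 12893), I, Pow(1028665361935, Rational(1, 2))) ≈ Mul(78.665, I)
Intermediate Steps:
Q = Rational(9982, 12893) (Q = Mul(9982, Rational(1, 12893)) = Rational(9982, 12893) ≈ 0.77422)
M = -6189
Pow(Add(M, Q), Rational(1, 2)) = Pow(Add(-6189, Rational(9982, 12893)), Rational(1, 2)) = Pow(Rational(-79784795, 12893), Rational(1, 2)) = Mul(Rational(1, 12893), I, Pow(1028665361935, Rational(1, 2)))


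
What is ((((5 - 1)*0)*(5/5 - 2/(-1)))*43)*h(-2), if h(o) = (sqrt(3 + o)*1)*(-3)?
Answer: 0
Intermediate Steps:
h(o) = -3*sqrt(3 + o) (h(o) = sqrt(3 + o)*(-3) = -3*sqrt(3 + o))
((((5 - 1)*0)*(5/5 - 2/(-1)))*43)*h(-2) = ((((5 - 1)*0)*(5/5 - 2/(-1)))*43)*(-3*sqrt(3 - 2)) = (((4*0)*(5*(1/5) - 2*(-1)))*43)*(-3*sqrt(1)) = ((0*(1 + 2))*43)*(-3*1) = ((0*3)*43)*(-3) = (0*43)*(-3) = 0*(-3) = 0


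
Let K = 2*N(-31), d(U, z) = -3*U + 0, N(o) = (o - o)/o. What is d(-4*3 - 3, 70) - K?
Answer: 45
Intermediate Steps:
N(o) = 0 (N(o) = 0/o = 0)
d(U, z) = -3*U
K = 0 (K = 2*0 = 0)
d(-4*3 - 3, 70) - K = -3*(-4*3 - 3) - 1*0 = -3*(-12 - 3) + 0 = -3*(-15) + 0 = 45 + 0 = 45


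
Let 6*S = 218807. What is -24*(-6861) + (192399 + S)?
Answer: 2361185/6 ≈ 3.9353e+5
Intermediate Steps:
S = 218807/6 (S = (1/6)*218807 = 218807/6 ≈ 36468.)
-24*(-6861) + (192399 + S) = -24*(-6861) + (192399 + 218807/6) = 164664 + 1373201/6 = 2361185/6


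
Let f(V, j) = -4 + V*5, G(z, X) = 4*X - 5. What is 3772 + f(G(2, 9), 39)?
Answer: 3923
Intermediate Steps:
G(z, X) = -5 + 4*X
f(V, j) = -4 + 5*V
3772 + f(G(2, 9), 39) = 3772 + (-4 + 5*(-5 + 4*9)) = 3772 + (-4 + 5*(-5 + 36)) = 3772 + (-4 + 5*31) = 3772 + (-4 + 155) = 3772 + 151 = 3923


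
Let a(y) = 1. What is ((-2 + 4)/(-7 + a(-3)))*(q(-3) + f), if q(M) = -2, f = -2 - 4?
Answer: 8/3 ≈ 2.6667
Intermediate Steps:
f = -6
((-2 + 4)/(-7 + a(-3)))*(q(-3) + f) = ((-2 + 4)/(-7 + 1))*(-2 - 6) = (2/(-6))*(-8) = (2*(-⅙))*(-8) = -⅓*(-8) = 8/3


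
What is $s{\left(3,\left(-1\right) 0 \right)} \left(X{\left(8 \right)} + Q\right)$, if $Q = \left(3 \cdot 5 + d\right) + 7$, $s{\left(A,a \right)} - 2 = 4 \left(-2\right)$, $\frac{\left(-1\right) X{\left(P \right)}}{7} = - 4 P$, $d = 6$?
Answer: $-1512$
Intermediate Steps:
$X{\left(P \right)} = 28 P$ ($X{\left(P \right)} = - 7 \left(- 4 P\right) = 28 P$)
$s{\left(A,a \right)} = -6$ ($s{\left(A,a \right)} = 2 + 4 \left(-2\right) = 2 - 8 = -6$)
$Q = 28$ ($Q = \left(3 \cdot 5 + 6\right) + 7 = \left(15 + 6\right) + 7 = 21 + 7 = 28$)
$s{\left(3,\left(-1\right) 0 \right)} \left(X{\left(8 \right)} + Q\right) = - 6 \left(28 \cdot 8 + 28\right) = - 6 \left(224 + 28\right) = \left(-6\right) 252 = -1512$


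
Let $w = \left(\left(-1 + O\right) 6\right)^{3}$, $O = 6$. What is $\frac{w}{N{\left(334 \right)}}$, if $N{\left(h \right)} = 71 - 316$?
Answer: $- \frac{5400}{49} \approx -110.2$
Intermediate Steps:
$N{\left(h \right)} = -245$
$w = 27000$ ($w = \left(\left(-1 + 6\right) 6\right)^{3} = \left(5 \cdot 6\right)^{3} = 30^{3} = 27000$)
$\frac{w}{N{\left(334 \right)}} = \frac{27000}{-245} = 27000 \left(- \frac{1}{245}\right) = - \frac{5400}{49}$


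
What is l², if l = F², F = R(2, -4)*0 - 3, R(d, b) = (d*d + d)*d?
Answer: 81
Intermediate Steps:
R(d, b) = d*(d + d²) (R(d, b) = (d² + d)*d = (d + d²)*d = d*(d + d²))
F = -3 (F = (2²*(1 + 2))*0 - 3 = (4*3)*0 - 3 = 12*0 - 3 = 0 - 3 = -3)
l = 9 (l = (-3)² = 9)
l² = 9² = 81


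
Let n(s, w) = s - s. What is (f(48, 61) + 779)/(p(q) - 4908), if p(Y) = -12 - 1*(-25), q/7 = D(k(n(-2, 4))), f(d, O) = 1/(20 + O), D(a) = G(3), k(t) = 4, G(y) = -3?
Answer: -12620/79299 ≈ -0.15914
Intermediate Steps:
n(s, w) = 0
D(a) = -3
q = -21 (q = 7*(-3) = -21)
p(Y) = 13 (p(Y) = -12 + 25 = 13)
(f(48, 61) + 779)/(p(q) - 4908) = (1/(20 + 61) + 779)/(13 - 4908) = (1/81 + 779)/(-4895) = (1/81 + 779)*(-1/4895) = (63100/81)*(-1/4895) = -12620/79299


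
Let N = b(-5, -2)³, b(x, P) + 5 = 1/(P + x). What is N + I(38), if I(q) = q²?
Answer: 448636/343 ≈ 1308.0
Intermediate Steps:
b(x, P) = -5 + 1/(P + x)
N = -46656/343 (N = ((1 - 5*(-2) - 5*(-5))/(-2 - 5))³ = ((1 + 10 + 25)/(-7))³ = (-⅐*36)³ = (-36/7)³ = -46656/343 ≈ -136.02)
N + I(38) = -46656/343 + 38² = -46656/343 + 1444 = 448636/343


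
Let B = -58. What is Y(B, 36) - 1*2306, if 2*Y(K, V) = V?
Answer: -2288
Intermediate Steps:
Y(K, V) = V/2
Y(B, 36) - 1*2306 = (1/2)*36 - 1*2306 = 18 - 2306 = -2288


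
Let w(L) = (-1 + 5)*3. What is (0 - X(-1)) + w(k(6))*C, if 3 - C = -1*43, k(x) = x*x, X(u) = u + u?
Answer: 554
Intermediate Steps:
X(u) = 2*u
k(x) = x**2
w(L) = 12 (w(L) = 4*3 = 12)
C = 46 (C = 3 - (-1)*43 = 3 - 1*(-43) = 3 + 43 = 46)
(0 - X(-1)) + w(k(6))*C = (0 - 2*(-1)) + 12*46 = (0 - 1*(-2)) + 552 = (0 + 2) + 552 = 2 + 552 = 554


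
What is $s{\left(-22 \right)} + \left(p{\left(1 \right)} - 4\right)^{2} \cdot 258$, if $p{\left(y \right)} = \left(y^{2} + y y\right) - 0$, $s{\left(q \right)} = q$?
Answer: $1010$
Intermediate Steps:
$p{\left(y \right)} = 2 y^{2}$ ($p{\left(y \right)} = \left(y^{2} + y^{2}\right) + 0 = 2 y^{2} + 0 = 2 y^{2}$)
$s{\left(-22 \right)} + \left(p{\left(1 \right)} - 4\right)^{2} \cdot 258 = -22 + \left(2 \cdot 1^{2} - 4\right)^{2} \cdot 258 = -22 + \left(2 \cdot 1 - 4\right)^{2} \cdot 258 = -22 + \left(2 - 4\right)^{2} \cdot 258 = -22 + \left(-2\right)^{2} \cdot 258 = -22 + 4 \cdot 258 = -22 + 1032 = 1010$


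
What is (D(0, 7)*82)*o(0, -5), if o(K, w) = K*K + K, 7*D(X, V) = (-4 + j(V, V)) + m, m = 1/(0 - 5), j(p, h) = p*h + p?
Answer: 0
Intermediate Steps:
j(p, h) = p + h*p (j(p, h) = h*p + p = p + h*p)
m = -1/5 (m = 1/(-5) = -1/5 ≈ -0.20000)
D(X, V) = -3/5 + V*(1 + V)/7 (D(X, V) = ((-4 + V*(1 + V)) - 1/5)/7 = (-21/5 + V*(1 + V))/7 = -3/5 + V*(1 + V)/7)
o(K, w) = K + K**2 (o(K, w) = K**2 + K = K + K**2)
(D(0, 7)*82)*o(0, -5) = ((-3/5 + (1/7)*7*(1 + 7))*82)*(0*(1 + 0)) = ((-3/5 + (1/7)*7*8)*82)*(0*1) = ((-3/5 + 8)*82)*0 = ((37/5)*82)*0 = (3034/5)*0 = 0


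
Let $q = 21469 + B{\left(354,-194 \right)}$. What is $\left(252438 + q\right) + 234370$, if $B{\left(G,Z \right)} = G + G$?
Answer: $508985$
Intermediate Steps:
$B{\left(G,Z \right)} = 2 G$
$q = 22177$ ($q = 21469 + 2 \cdot 354 = 21469 + 708 = 22177$)
$\left(252438 + q\right) + 234370 = \left(252438 + 22177\right) + 234370 = 274615 + 234370 = 508985$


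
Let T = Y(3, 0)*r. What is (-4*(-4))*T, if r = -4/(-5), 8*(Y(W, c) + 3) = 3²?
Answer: -24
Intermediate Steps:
Y(W, c) = -15/8 (Y(W, c) = -3 + (⅛)*3² = -3 + (⅛)*9 = -3 + 9/8 = -15/8)
r = ⅘ (r = -4*(-⅕) = ⅘ ≈ 0.80000)
T = -3/2 (T = -15/8*⅘ = -3/2 ≈ -1.5000)
(-4*(-4))*T = -4*(-4)*(-3/2) = 16*(-3/2) = -24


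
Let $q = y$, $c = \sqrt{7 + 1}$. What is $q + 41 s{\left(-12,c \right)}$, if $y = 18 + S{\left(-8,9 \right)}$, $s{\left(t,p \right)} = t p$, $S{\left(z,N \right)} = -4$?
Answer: $14 - 984 \sqrt{2} \approx -1377.6$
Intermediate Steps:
$c = 2 \sqrt{2}$ ($c = \sqrt{8} = 2 \sqrt{2} \approx 2.8284$)
$s{\left(t,p \right)} = p t$
$y = 14$ ($y = 18 - 4 = 14$)
$q = 14$
$q + 41 s{\left(-12,c \right)} = 14 + 41 \cdot 2 \sqrt{2} \left(-12\right) = 14 + 41 \left(- 24 \sqrt{2}\right) = 14 - 984 \sqrt{2}$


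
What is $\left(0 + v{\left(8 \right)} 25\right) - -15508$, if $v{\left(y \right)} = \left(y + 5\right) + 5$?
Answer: $15958$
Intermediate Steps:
$v{\left(y \right)} = 10 + y$ ($v{\left(y \right)} = \left(5 + y\right) + 5 = 10 + y$)
$\left(0 + v{\left(8 \right)} 25\right) - -15508 = \left(0 + \left(10 + 8\right) 25\right) - -15508 = \left(0 + 18 \cdot 25\right) + 15508 = \left(0 + 450\right) + 15508 = 450 + 15508 = 15958$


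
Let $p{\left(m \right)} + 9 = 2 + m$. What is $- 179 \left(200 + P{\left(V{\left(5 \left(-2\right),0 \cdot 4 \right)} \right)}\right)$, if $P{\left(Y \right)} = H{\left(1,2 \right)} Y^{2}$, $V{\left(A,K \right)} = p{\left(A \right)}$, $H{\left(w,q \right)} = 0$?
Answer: $-35800$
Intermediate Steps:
$p{\left(m \right)} = -7 + m$ ($p{\left(m \right)} = -9 + \left(2 + m\right) = -7 + m$)
$V{\left(A,K \right)} = -7 + A$
$P{\left(Y \right)} = 0$ ($P{\left(Y \right)} = 0 Y^{2} = 0$)
$- 179 \left(200 + P{\left(V{\left(5 \left(-2\right),0 \cdot 4 \right)} \right)}\right) = - 179 \left(200 + 0\right) = \left(-179\right) 200 = -35800$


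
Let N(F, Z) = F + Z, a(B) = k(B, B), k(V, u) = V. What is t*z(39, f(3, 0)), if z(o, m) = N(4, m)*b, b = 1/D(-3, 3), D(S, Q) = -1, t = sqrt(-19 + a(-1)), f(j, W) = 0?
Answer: -8*I*sqrt(5) ≈ -17.889*I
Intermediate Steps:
a(B) = B
t = 2*I*sqrt(5) (t = sqrt(-19 - 1) = sqrt(-20) = 2*I*sqrt(5) ≈ 4.4721*I)
b = -1 (b = 1/(-1) = -1)
z(o, m) = -4 - m (z(o, m) = (4 + m)*(-1) = -4 - m)
t*z(39, f(3, 0)) = (2*I*sqrt(5))*(-4 - 1*0) = (2*I*sqrt(5))*(-4 + 0) = (2*I*sqrt(5))*(-4) = -8*I*sqrt(5)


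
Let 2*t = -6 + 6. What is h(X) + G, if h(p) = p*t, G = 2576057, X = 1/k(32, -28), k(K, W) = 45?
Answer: 2576057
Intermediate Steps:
t = 0 (t = (-6 + 6)/2 = (½)*0 = 0)
X = 1/45 ≈ 0.022222
h(p) = 0 (h(p) = p*0 = 0)
h(X) + G = 0 + 2576057 = 2576057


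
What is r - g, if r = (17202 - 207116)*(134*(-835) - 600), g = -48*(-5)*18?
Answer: 21363421540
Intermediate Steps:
g = 4320 (g = 240*18 = 4320)
r = 21363425860 (r = -189914*(-111890 - 600) = -189914*(-112490) = 21363425860)
r - g = 21363425860 - 1*4320 = 21363425860 - 4320 = 21363421540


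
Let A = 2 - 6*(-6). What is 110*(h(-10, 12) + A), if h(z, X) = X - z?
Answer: 6600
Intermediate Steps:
A = 38 (A = 2 + 36 = 38)
110*(h(-10, 12) + A) = 110*((12 - 1*(-10)) + 38) = 110*((12 + 10) + 38) = 110*(22 + 38) = 110*60 = 6600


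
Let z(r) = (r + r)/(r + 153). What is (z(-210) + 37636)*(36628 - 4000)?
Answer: 23336328672/19 ≈ 1.2282e+9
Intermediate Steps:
z(r) = 2*r/(153 + r) (z(r) = (2*r)/(153 + r) = 2*r/(153 + r))
(z(-210) + 37636)*(36628 - 4000) = (2*(-210)/(153 - 210) + 37636)*(36628 - 4000) = (2*(-210)/(-57) + 37636)*32628 = (2*(-210)*(-1/57) + 37636)*32628 = (140/19 + 37636)*32628 = (715224/19)*32628 = 23336328672/19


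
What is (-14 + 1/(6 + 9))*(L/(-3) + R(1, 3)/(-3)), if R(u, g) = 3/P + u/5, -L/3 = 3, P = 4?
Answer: -33649/900 ≈ -37.388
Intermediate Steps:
L = -9 (L = -3*3 = -9)
R(u, g) = 3/4 + u/5
(-14 + 1/(6 + 9))*(L/(-3) + R(1, 3)/(-3)) = (-14 + 1/(6 + 9))*(-9/(-3) + (3/4 + (1/5)*1)/(-3)) = (-14 + 1/15)*(-9*(-1/3) + (3/4 + 1/5)*(-1/3)) = (-14 + 1/15)*(3 + (19/20)*(-1/3)) = -209*(3 - 19/60)/15 = -209/15*161/60 = -33649/900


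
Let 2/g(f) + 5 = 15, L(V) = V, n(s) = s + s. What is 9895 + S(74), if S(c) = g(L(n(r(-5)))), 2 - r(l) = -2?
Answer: 49476/5 ≈ 9895.2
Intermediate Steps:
r(l) = 4 (r(l) = 2 - 1*(-2) = 2 + 2 = 4)
n(s) = 2*s
g(f) = ⅕ (g(f) = 2/(-5 + 15) = 2/10 = 2*(⅒) = ⅕)
S(c) = ⅕
9895 + S(74) = 9895 + ⅕ = 49476/5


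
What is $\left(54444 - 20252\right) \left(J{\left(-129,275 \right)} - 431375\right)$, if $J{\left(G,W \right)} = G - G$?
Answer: $-14749574000$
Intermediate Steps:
$J{\left(G,W \right)} = 0$
$\left(54444 - 20252\right) \left(J{\left(-129,275 \right)} - 431375\right) = \left(54444 - 20252\right) \left(0 - 431375\right) = 34192 \left(-431375\right) = -14749574000$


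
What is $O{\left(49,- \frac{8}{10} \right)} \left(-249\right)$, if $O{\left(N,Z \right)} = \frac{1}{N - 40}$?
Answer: $- \frac{83}{3} \approx -27.667$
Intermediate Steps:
$O{\left(N,Z \right)} = \frac{1}{-40 + N}$
$O{\left(49,- \frac{8}{10} \right)} \left(-249\right) = \frac{1}{-40 + 49} \left(-249\right) = \frac{1}{9} \left(-249\right) = - \frac{83}{3}$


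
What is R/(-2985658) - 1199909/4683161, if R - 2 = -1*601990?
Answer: -381655590527/6991158552469 ≈ -0.054591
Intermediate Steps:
R = -601988 (R = 2 - 1*601990 = 2 - 601990 = -601988)
R/(-2985658) - 1199909/4683161 = -601988/(-2985658) - 1199909/4683161 = -601988*(-1/2985658) - 1199909*1/4683161 = 300994/1492829 - 1199909/4683161 = -381655590527/6991158552469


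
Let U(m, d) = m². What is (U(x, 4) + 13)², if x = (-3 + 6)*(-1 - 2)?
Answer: 8836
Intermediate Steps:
x = -9 (x = 3*(-3) = -9)
(U(x, 4) + 13)² = ((-9)² + 13)² = (81 + 13)² = 94² = 8836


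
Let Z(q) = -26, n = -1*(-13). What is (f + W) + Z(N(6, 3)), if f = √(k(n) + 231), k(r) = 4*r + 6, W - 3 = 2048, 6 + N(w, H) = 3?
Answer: 2042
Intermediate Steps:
n = 13
N(w, H) = -3 (N(w, H) = -6 + 3 = -3)
W = 2051 (W = 3 + 2048 = 2051)
k(r) = 6 + 4*r
f = 17 (f = √((6 + 4*13) + 231) = √((6 + 52) + 231) = √(58 + 231) = √289 = 17)
(f + W) + Z(N(6, 3)) = (17 + 2051) - 26 = 2068 - 26 = 2042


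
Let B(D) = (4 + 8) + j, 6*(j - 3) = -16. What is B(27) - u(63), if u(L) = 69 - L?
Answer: 19/3 ≈ 6.3333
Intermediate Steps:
j = ⅓ (j = 3 + (⅙)*(-16) = 3 - 8/3 = ⅓ ≈ 0.33333)
B(D) = 37/3 (B(D) = (4 + 8) + ⅓ = 12 + ⅓ = 37/3)
B(27) - u(63) = 37/3 - (69 - 1*63) = 37/3 - (69 - 63) = 37/3 - 1*6 = 37/3 - 6 = 19/3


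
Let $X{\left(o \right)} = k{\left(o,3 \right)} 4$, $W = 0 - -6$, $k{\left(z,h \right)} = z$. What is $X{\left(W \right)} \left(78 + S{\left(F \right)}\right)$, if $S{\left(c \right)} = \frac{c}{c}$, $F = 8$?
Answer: $1896$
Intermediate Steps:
$W = 6$ ($W = 0 + 6 = 6$)
$X{\left(o \right)} = 4 o$ ($X{\left(o \right)} = o 4 = 4 o$)
$S{\left(c \right)} = 1$
$X{\left(W \right)} \left(78 + S{\left(F \right)}\right) = 4 \cdot 6 \left(78 + 1\right) = 24 \cdot 79 = 1896$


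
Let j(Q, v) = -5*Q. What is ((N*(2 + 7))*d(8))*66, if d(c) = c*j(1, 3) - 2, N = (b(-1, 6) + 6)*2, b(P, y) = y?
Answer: -598752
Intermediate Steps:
N = 24 (N = (6 + 6)*2 = 12*2 = 24)
d(c) = -2 - 5*c (d(c) = c*(-5*1) - 2 = c*(-5) - 2 = -5*c - 2 = -2 - 5*c)
((N*(2 + 7))*d(8))*66 = ((24*(2 + 7))*(-2 - 5*8))*66 = ((24*9)*(-2 - 40))*66 = (216*(-42))*66 = -9072*66 = -598752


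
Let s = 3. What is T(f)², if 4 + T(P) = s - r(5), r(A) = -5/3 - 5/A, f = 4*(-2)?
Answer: 25/9 ≈ 2.7778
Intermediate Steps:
f = -8
r(A) = -5/3 - 5/A (r(A) = -5*⅓ - 5/A = -5/3 - 5/A)
T(P) = 5/3 (T(P) = -4 + (3 - (-5/3 - 5/5)) = -4 + (3 - (-5/3 - 5*⅕)) = -4 + (3 - (-5/3 - 1)) = -4 + (3 - 1*(-8/3)) = -4 + (3 + 8/3) = -4 + 17/3 = 5/3)
T(f)² = (5/3)² = 25/9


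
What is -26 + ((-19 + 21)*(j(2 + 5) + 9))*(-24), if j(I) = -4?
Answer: -266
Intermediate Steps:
-26 + ((-19 + 21)*(j(2 + 5) + 9))*(-24) = -26 + ((-19 + 21)*(-4 + 9))*(-24) = -26 + (2*5)*(-24) = -26 + 10*(-24) = -26 - 240 = -266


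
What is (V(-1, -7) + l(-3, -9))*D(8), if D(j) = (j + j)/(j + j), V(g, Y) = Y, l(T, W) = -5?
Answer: -12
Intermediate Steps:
D(j) = 1 (D(j) = (2*j)/((2*j)) = (2*j)*(1/(2*j)) = 1)
(V(-1, -7) + l(-3, -9))*D(8) = (-7 - 5)*1 = -12*1 = -12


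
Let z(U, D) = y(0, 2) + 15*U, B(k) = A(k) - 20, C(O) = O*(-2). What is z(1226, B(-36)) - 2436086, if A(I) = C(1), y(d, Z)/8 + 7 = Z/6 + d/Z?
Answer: -7253248/3 ≈ -2.4177e+6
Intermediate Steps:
C(O) = -2*O
y(d, Z) = -56 + 4*Z/3 + 8*d/Z (y(d, Z) = -56 + 8*(Z/6 + d/Z) = -56 + (4*Z/3 + 8*d/Z) = -56 + 4*Z/3 + 8*d/Z)
A(I) = -2 (A(I) = -2*1 = -2)
B(k) = -22 (B(k) = -2 - 20 = -22)
z(U, D) = -160/3 + 15*U (z(U, D) = (-56 + (4/3)*2 + 8*0/2) + 15*U = (-56 + 8/3 + 8*0*(½)) + 15*U = (-56 + 8/3 + 0) + 15*U = -160/3 + 15*U)
z(1226, B(-36)) - 2436086 = (-160/3 + 15*1226) - 2436086 = (-160/3 + 18390) - 2436086 = 55010/3 - 2436086 = -7253248/3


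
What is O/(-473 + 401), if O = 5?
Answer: -5/72 ≈ -0.069444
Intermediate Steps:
O/(-473 + 401) = 5/(-473 + 401) = 5/(-72) = -1/72*5 = -5/72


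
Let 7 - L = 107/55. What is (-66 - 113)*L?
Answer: -49762/55 ≈ -904.76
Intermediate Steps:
L = 278/55 (L = 7 - 107/55 = 278/55 ≈ 5.0545)
(-66 - 113)*L = (-66 - 113)*(278/55) = -179*278/55 = -49762/55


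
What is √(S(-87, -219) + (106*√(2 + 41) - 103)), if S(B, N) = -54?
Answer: √(-157 + 106*√43) ≈ 23.197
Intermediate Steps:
√(S(-87, -219) + (106*√(2 + 41) - 103)) = √(-54 + (106*√(2 + 41) - 103)) = √(-54 + (106*√43 - 103)) = √(-54 + (-103 + 106*√43)) = √(-157 + 106*√43)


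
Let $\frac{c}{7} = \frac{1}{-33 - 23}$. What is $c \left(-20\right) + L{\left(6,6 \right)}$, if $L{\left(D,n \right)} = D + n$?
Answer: $\frac{29}{2} \approx 14.5$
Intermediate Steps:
$c = - \frac{1}{8}$ ($c = \frac{7}{-33 - 23} = \frac{7}{-56} = 7 \left(- \frac{1}{56}\right) = - \frac{1}{8} \approx -0.125$)
$c \left(-20\right) + L{\left(6,6 \right)} = \left(- \frac{1}{8}\right) \left(-20\right) + \left(6 + 6\right) = \frac{5}{2} + 12 = \frac{29}{2}$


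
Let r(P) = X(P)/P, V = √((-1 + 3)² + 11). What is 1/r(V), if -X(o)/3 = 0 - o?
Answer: ⅓ ≈ 0.33333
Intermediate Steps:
X(o) = 3*o (X(o) = -3*(0 - o) = -(-3)*o = 3*o)
V = √15 (V = √(2² + 11) = √(4 + 11) = √15 ≈ 3.8730)
r(P) = 3 (r(P) = (3*P)/P = 3)
1/r(V) = 1/3 = ⅓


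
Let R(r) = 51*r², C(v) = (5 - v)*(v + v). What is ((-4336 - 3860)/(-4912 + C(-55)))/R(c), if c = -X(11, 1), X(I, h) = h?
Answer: 683/48926 ≈ 0.013960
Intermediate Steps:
C(v) = 2*v*(5 - v) (C(v) = (5 - v)*(2*v) = 2*v*(5 - v))
c = -1 (c = -1*1 = -1)
((-4336 - 3860)/(-4912 + C(-55)))/R(c) = ((-4336 - 3860)/(-4912 + 2*(-55)*(5 - 1*(-55))))/((51*(-1)²)) = (-8196/(-4912 + 2*(-55)*(5 + 55)))/((51*1)) = -8196/(-4912 + 2*(-55)*60)/51 = -8196/(-4912 - 6600)*(1/51) = -8196/(-11512)*(1/51) = -8196*(-1/11512)*(1/51) = (2049/2878)*(1/51) = 683/48926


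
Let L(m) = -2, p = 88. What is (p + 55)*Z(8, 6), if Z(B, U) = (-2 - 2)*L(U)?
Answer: 1144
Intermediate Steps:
Z(B, U) = 8 (Z(B, U) = (-2 - 2)*(-2) = -4*(-2) = 8)
(p + 55)*Z(8, 6) = (88 + 55)*8 = 143*8 = 1144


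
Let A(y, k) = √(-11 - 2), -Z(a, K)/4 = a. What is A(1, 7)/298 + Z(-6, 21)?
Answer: 24 + I*√13/298 ≈ 24.0 + 0.012099*I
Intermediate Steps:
Z(a, K) = -4*a
A(y, k) = I*√13 (A(y, k) = √(-13) = I*√13)
A(1, 7)/298 + Z(-6, 21) = (I*√13)/298 - 4*(-6) = (I*√13)*(1/298) + 24 = I*√13/298 + 24 = 24 + I*√13/298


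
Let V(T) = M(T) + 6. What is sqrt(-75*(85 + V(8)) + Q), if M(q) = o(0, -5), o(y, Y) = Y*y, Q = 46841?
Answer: 4*sqrt(2501) ≈ 200.04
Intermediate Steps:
M(q) = 0 (M(q) = -5*0 = 0)
V(T) = 6 (V(T) = 0 + 6 = 6)
sqrt(-75*(85 + V(8)) + Q) = sqrt(-75*(85 + 6) + 46841) = sqrt(-75*91 + 46841) = sqrt(-6825 + 46841) = sqrt(40016) = 4*sqrt(2501)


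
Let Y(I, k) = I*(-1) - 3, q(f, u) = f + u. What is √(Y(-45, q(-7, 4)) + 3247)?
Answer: √3289 ≈ 57.350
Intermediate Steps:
Y(I, k) = -3 - I (Y(I, k) = -I - 3 = -3 - I)
√(Y(-45, q(-7, 4)) + 3247) = √((-3 - 1*(-45)) + 3247) = √((-3 + 45) + 3247) = √(42 + 3247) = √3289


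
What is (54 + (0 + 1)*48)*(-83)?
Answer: -8466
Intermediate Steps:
(54 + (0 + 1)*48)*(-83) = (54 + 1*48)*(-83) = (54 + 48)*(-83) = 102*(-83) = -8466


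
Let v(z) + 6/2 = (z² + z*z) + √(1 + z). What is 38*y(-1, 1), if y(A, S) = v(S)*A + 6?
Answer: 266 - 38*√2 ≈ 212.26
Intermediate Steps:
v(z) = -3 + √(1 + z) + 2*z² (v(z) = -3 + ((z² + z*z) + √(1 + z)) = -3 + ((z² + z²) + √(1 + z)) = -3 + (2*z² + √(1 + z)) = -3 + (√(1 + z) + 2*z²) = -3 + √(1 + z) + 2*z²)
y(A, S) = 6 + A*(-3 + √(1 + S) + 2*S²) (y(A, S) = (-3 + √(1 + S) + 2*S²)*A + 6 = A*(-3 + √(1 + S) + 2*S²) + 6 = 6 + A*(-3 + √(1 + S) + 2*S²))
38*y(-1, 1) = 38*(6 - (-3 + √(1 + 1) + 2*1²)) = 38*(6 - (-3 + √2 + 2*1)) = 38*(6 - (-3 + √2 + 2)) = 38*(6 - (-1 + √2)) = 38*(6 + (1 - √2)) = 38*(7 - √2) = 266 - 38*√2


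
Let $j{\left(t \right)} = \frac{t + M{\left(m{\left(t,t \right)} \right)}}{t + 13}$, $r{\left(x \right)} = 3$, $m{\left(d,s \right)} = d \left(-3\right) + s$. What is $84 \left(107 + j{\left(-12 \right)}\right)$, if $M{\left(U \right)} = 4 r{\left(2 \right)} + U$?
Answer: $11004$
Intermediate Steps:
$m{\left(d,s \right)} = s - 3 d$ ($m{\left(d,s \right)} = - 3 d + s = s - 3 d$)
$M{\left(U \right)} = 12 + U$ ($M{\left(U \right)} = 4 \cdot 3 + U = 12 + U$)
$j{\left(t \right)} = \frac{12 - t}{13 + t}$ ($j{\left(t \right)} = \frac{t + \left(12 + \left(t - 3 t\right)\right)}{t + 13} = \frac{t - \left(-12 + 2 t\right)}{13 + t} = \frac{12 - t}{13 + t}$)
$84 \left(107 + j{\left(-12 \right)}\right) = 84 \left(107 + \frac{12 - -12}{13 - 12}\right) = 84 \left(107 + \frac{12 + 12}{1}\right) = 84 \left(107 + 1 \cdot 24\right) = 84 \left(107 + 24\right) = 84 \cdot 131 = 11004$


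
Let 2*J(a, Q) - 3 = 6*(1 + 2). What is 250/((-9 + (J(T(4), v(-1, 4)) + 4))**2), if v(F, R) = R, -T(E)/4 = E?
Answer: 1000/121 ≈ 8.2645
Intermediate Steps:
T(E) = -4*E
J(a, Q) = 21/2 (J(a, Q) = 3/2 + (6*(1 + 2))/2 = 3/2 + (6*3)/2 = 3/2 + (1/2)*18 = 3/2 + 9 = 21/2)
250/((-9 + (J(T(4), v(-1, 4)) + 4))**2) = 250/((-9 + (21/2 + 4))**2) = 250/((-9 + 29/2)**2) = 250/((11/2)**2) = 250/(121/4) = 250*(4/121) = 1000/121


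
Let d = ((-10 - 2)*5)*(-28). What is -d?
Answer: -1680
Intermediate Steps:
d = 1680 (d = -12*5*(-28) = -60*(-28) = 1680)
-d = -1*1680 = -1680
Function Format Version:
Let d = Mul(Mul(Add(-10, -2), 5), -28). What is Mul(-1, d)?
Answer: -1680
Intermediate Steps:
d = 1680 (d = Mul(Mul(-12, 5), -28) = Mul(-60, -28) = 1680)
Mul(-1, d) = Mul(-1, 1680) = -1680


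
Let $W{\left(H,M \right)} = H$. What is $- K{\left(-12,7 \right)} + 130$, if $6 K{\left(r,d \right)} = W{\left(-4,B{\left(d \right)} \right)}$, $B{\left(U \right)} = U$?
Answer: $\frac{392}{3} \approx 130.67$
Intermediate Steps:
$K{\left(r,d \right)} = - \frac{2}{3}$ ($K{\left(r,d \right)} = \frac{1}{6} \left(-4\right) = - \frac{2}{3}$)
$- K{\left(-12,7 \right)} + 130 = \left(-1\right) \left(- \frac{2}{3}\right) + 130 = \frac{2}{3} + 130 = \frac{392}{3}$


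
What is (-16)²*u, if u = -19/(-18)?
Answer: 2432/9 ≈ 270.22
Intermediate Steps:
u = 19/18 (u = -19*(-1/18) = 19/18 ≈ 1.0556)
(-16)²*u = (-16)²*(19/18) = 256*(19/18) = 2432/9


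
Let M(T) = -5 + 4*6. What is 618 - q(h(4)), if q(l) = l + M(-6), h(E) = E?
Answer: 595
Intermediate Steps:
M(T) = 19 (M(T) = -5 + 24 = 19)
q(l) = 19 + l (q(l) = l + 19 = 19 + l)
618 - q(h(4)) = 618 - (19 + 4) = 618 - 1*23 = 618 - 23 = 595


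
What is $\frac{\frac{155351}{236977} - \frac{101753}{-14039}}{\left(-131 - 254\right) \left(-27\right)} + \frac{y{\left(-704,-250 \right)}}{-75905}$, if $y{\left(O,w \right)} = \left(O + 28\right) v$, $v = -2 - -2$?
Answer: $\frac{194771062}{256172847931} \approx 0.00076031$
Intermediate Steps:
$v = 0$ ($v = -2 + 2 = 0$)
$y{\left(O,w \right)} = 0$ ($y{\left(O,w \right)} = \left(O + 28\right) 0 = \left(28 + O\right) 0 = 0$)
$\frac{\frac{155351}{236977} - \frac{101753}{-14039}}{\left(-131 - 254\right) \left(-27\right)} + \frac{y{\left(-704,-250 \right)}}{-75905} = \frac{\frac{155351}{236977} - \frac{101753}{-14039}}{\left(-131 - 254\right) \left(-27\right)} + \frac{0}{-75905} = \frac{155351 \cdot \frac{1}{236977} - - \frac{101753}{14039}}{\left(-385\right) \left(-27\right)} + 0 \left(- \frac{1}{75905}\right) = \frac{\frac{155351}{236977} + \frac{101753}{14039}}{10395} + 0 = \frac{26294093370}{3326920103} \cdot \frac{1}{10395} + 0 = \frac{194771062}{256172847931} + 0 = \frac{194771062}{256172847931}$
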